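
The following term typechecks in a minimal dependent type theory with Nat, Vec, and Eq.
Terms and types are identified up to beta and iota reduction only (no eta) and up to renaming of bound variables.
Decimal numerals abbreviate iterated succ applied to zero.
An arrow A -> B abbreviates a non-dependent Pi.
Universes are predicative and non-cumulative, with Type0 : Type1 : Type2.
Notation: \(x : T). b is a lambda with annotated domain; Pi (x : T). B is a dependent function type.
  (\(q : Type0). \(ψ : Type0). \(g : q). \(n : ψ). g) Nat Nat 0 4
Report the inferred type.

type:
  Nat


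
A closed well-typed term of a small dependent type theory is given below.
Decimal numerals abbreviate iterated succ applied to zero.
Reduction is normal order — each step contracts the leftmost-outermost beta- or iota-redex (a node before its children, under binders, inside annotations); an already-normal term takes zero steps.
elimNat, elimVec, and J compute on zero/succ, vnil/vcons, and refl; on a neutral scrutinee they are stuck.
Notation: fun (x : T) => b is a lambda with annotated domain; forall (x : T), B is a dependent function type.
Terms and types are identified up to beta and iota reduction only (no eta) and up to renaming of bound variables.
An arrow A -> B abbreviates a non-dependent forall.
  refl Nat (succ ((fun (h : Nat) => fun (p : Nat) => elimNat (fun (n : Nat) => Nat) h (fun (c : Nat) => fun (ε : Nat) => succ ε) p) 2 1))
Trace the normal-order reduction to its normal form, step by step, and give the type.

normal-order reduction:
  refl Nat (succ ((fun (h : Nat) => fun (p : Nat) => elimNat (fun (n : Nat) => Nat) h (fun (c : Nat) => fun (ε : Nat) => succ ε) p) 2 1))
  ~> refl Nat (succ ((fun (h : Nat) => elimNat (fun (p : Nat) => Nat) 2 (fun (n : Nat) => fun (c : Nat) => succ c) h) 1))
  ~> refl Nat (succ (elimNat (fun (h : Nat) => Nat) 2 (fun (p : Nat) => fun (n : Nat) => succ n) 1))
  ~> refl Nat (succ ((fun (h : Nat) => fun (p : Nat) => succ p) 0 (elimNat (fun (n : Nat) => Nat) 2 (fun (c : Nat) => fun (ε : Nat) => succ ε) 0)))
  ~> refl Nat (succ ((fun (h : Nat) => succ h) (elimNat (fun (p : Nat) => Nat) 2 (fun (n : Nat) => fun (c : Nat) => succ c) 0)))
  ~> refl Nat (succ (succ (elimNat (fun (h : Nat) => Nat) 2 (fun (p : Nat) => fun (n : Nat) => succ n) 0)))
  ~> refl Nat 4
the term's type:
  Eq Nat 4 4


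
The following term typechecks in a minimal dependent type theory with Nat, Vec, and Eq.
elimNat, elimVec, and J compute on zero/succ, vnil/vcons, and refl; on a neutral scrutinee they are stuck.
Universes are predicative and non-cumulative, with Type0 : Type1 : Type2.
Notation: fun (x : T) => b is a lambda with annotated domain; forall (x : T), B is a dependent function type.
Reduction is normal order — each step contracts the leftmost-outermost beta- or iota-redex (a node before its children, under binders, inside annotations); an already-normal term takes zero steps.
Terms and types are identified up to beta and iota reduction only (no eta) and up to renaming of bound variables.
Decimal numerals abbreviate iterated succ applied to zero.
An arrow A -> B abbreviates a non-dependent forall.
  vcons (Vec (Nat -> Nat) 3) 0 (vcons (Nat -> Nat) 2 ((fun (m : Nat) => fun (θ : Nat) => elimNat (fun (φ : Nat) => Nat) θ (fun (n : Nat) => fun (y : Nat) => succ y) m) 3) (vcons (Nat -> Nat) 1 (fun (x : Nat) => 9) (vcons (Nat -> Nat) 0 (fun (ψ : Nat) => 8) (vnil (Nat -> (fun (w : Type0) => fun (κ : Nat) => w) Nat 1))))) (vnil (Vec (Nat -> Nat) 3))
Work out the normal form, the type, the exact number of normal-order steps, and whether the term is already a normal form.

resulting normal form:
  vcons (Vec (Nat -> Nat) 3) 0 (vcons (Nat -> Nat) 2 (fun (m : Nat) => succ (succ (succ m))) (vcons (Nat -> Nat) 1 (fun (θ : Nat) => 9) (vcons (Nat -> Nat) 0 (fun (φ : Nat) => 8) (vnil (Nat -> Nat))))) (vnil (Vec (Nat -> Nat) 3))
inferred type:
  Vec (Vec (Nat -> Nat) 3) 1
normal-order step count: 13
already normal: no
first contracted redex: a beta-redex


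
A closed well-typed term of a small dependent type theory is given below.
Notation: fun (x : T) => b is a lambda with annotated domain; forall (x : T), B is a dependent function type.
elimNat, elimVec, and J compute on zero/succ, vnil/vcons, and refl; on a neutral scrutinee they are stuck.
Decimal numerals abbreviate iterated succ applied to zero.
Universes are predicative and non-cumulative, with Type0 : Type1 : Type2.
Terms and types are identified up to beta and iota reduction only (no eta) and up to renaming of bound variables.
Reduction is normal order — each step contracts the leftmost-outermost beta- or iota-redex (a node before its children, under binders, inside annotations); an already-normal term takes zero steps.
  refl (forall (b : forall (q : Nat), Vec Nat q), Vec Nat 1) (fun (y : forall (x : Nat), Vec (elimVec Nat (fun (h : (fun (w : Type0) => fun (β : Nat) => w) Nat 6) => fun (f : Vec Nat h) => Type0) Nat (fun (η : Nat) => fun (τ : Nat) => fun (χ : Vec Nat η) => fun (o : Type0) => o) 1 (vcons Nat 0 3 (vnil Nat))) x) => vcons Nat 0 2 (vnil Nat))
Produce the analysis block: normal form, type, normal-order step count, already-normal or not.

reduced normal form:
  refl (forall (b : forall (q : Nat), Vec Nat q), Vec Nat 1) (fun (y : forall (x : Nat), Vec Nat x) => vcons Nat 0 2 (vnil Nat))
type:
  Eq (forall (b : forall (q : Nat), Vec Nat q), Vec Nat 1) (fun (y : forall (x : Nat), Vec Nat x) => vcons Nat 0 2 (vnil Nat)) (fun (h : forall (w : Nat), Vec Nat w) => vcons Nat 0 2 (vnil Nat))
reduction steps (normal order): 6
term was already normal: no
first contracted redex: an elimVec iota-redex


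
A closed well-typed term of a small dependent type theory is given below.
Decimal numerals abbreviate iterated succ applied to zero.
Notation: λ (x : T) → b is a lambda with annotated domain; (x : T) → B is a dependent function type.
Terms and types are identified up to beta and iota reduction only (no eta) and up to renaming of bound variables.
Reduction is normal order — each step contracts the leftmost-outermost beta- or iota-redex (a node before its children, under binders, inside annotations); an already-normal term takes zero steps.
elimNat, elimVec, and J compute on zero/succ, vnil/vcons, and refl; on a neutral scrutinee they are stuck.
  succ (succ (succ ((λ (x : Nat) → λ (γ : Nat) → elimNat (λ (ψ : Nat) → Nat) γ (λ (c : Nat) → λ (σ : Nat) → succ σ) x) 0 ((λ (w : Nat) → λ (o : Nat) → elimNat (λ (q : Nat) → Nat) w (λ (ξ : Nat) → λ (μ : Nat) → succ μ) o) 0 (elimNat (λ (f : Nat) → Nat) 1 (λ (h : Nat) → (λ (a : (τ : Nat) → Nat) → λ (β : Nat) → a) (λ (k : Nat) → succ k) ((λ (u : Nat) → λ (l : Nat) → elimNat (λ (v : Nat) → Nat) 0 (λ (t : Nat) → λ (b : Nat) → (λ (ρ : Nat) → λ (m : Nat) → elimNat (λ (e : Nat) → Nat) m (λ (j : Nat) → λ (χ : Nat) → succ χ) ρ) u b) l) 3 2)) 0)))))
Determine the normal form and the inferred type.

normal form:
  4
type:
  Nat
observation: the first redex contracted is a beta-redex; the normal form is reached in 10 normal-order steps.


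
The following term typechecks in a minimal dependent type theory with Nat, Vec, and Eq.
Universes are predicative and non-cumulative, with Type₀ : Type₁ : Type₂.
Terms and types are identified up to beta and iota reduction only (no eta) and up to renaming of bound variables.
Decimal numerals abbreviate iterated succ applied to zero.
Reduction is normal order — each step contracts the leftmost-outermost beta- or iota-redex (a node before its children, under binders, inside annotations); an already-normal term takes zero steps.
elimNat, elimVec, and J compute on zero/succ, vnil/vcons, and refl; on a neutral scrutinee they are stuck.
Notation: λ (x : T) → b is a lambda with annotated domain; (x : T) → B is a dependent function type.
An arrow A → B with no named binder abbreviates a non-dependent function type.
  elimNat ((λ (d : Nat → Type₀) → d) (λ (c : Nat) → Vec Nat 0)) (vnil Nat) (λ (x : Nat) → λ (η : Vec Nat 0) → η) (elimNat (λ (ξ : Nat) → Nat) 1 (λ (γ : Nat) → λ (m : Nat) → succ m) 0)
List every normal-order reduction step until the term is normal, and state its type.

normal-order reduction:
  elimNat ((λ (d : Nat → Type₀) → d) (λ (c : Nat) → Vec Nat 0)) (vnil Nat) (λ (x : Nat) → λ (η : Vec Nat 0) → η) (elimNat (λ (ξ : Nat) → Nat) 1 (λ (γ : Nat) → λ (m : Nat) → succ m) 0)
  ~> elimNat (λ (d : Nat) → Vec Nat 0) (vnil Nat) (λ (c : Nat) → λ (x : Vec Nat 0) → x) (elimNat (λ (η : Nat) → Nat) 1 (λ (ξ : Nat) → λ (γ : Nat) → succ γ) 0)
  ~> elimNat (λ (d : Nat) → Vec Nat 0) (vnil Nat) (λ (c : Nat) → λ (x : Vec Nat 0) → x) 1
  ~> (λ (d : Nat) → λ (c : Vec Nat 0) → c) 0 (elimNat (λ (x : Nat) → Vec Nat 0) (vnil Nat) (λ (η : Nat) → λ (ξ : Vec Nat 0) → ξ) 0)
  ~> (λ (d : Vec Nat 0) → d) (elimNat (λ (c : Nat) → Vec Nat 0) (vnil Nat) (λ (x : Nat) → λ (η : Vec Nat 0) → η) 0)
  ~> elimNat (λ (d : Nat) → Vec Nat 0) (vnil Nat) (λ (c : Nat) → λ (x : Vec Nat 0) → x) 0
  ~> vnil Nat
inferred type:
  Vec Nat 0


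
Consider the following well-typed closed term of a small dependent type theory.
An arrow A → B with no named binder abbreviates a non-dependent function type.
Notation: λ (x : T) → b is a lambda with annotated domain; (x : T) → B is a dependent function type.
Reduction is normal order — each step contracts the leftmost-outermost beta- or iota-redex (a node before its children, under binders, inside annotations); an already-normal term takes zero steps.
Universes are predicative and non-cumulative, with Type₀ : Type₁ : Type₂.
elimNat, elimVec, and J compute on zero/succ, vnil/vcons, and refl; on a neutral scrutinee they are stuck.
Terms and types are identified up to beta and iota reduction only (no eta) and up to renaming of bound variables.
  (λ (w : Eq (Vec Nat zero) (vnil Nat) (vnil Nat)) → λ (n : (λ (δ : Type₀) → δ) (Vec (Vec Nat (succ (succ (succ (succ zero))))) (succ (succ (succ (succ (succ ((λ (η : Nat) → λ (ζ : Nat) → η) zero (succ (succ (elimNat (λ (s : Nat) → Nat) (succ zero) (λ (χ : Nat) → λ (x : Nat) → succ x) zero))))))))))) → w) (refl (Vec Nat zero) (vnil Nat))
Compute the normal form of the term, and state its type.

reduced normal form:
  λ (w : Vec (Vec Nat (succ (succ (succ (succ zero))))) (succ (succ (succ (succ (succ zero)))))) → refl (Vec Nat zero) (vnil Nat)
the term's type:
  Vec (Vec Nat (succ (succ (succ (succ zero))))) (succ (succ (succ (succ (succ zero))))) → Eq (Vec Nat zero) (vnil Nat) (vnil Nat)


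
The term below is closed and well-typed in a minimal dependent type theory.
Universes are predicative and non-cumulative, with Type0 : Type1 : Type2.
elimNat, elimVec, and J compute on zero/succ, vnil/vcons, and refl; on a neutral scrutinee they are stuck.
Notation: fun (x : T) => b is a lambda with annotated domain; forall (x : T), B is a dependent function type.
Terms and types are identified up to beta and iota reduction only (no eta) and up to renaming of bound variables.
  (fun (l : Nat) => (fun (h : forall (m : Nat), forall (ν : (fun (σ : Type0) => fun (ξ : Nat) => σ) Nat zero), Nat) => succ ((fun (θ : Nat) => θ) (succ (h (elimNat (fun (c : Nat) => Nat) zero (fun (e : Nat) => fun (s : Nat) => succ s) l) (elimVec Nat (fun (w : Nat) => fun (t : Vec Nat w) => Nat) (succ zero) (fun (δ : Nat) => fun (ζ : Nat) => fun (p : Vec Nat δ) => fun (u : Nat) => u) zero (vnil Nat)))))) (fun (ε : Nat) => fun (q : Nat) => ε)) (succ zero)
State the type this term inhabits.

type:
  Nat


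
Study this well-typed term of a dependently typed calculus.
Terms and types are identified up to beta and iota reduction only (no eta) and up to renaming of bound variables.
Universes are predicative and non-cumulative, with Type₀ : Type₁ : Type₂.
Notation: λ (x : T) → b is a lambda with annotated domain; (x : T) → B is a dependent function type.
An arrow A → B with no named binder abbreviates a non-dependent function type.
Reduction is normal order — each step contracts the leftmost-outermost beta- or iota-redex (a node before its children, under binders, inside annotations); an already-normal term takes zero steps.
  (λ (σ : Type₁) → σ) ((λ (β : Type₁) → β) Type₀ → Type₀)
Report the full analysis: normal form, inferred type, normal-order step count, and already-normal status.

resulting normal form:
  Type₀ → Type₀
the term's type:
  Type₁
steps to reach normal form (normal order): 2
already normal: no
first redex: a beta-redex


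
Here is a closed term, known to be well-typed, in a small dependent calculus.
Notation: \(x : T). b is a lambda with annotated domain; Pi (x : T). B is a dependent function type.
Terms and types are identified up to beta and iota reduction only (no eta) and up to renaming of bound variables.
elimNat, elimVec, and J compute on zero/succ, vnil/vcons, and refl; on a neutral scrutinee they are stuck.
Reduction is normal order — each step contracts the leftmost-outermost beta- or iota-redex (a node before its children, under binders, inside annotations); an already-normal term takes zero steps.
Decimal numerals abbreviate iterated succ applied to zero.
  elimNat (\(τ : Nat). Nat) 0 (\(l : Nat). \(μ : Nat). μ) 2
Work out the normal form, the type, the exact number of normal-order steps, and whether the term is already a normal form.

normal form:
  0
inferred type:
  Nat
steps to reach normal form (normal order): 7
started in normal form: no
first redex: an elimNat iota-redex


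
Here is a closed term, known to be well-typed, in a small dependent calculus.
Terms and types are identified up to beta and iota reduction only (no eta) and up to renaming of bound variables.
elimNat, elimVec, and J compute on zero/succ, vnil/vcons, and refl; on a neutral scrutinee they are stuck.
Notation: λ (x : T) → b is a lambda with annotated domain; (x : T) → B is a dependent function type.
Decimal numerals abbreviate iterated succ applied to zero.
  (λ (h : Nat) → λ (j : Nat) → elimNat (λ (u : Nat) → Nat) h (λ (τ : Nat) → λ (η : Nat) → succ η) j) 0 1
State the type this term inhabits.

inferred type:
  Nat


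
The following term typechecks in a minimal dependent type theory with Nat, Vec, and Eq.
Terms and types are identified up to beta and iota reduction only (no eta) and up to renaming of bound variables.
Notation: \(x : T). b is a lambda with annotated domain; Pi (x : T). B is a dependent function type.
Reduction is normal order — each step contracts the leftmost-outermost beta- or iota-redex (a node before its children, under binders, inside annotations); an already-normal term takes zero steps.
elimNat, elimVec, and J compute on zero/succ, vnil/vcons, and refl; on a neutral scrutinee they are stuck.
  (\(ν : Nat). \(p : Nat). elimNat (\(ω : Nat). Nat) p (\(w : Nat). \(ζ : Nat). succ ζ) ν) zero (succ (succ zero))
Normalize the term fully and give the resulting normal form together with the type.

resulting normal form:
  succ (succ zero)
the term's type:
  Nat


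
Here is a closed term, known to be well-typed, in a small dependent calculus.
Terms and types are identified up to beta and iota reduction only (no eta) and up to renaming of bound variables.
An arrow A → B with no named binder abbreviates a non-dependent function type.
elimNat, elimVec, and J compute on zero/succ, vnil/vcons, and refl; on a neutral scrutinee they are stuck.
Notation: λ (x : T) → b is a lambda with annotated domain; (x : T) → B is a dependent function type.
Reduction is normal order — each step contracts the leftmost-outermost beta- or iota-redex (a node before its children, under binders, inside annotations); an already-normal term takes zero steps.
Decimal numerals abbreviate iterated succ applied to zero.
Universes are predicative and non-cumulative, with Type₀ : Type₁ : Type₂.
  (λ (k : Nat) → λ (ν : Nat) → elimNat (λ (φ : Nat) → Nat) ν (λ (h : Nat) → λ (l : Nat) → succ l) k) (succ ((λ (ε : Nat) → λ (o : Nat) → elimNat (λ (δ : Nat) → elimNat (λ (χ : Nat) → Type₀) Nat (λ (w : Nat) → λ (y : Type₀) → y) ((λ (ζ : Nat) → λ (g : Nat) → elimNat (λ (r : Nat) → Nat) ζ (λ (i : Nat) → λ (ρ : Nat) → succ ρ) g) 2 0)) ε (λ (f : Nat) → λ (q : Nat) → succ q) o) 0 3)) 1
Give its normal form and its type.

reduced normal form:
  5
the term's type:
  Nat


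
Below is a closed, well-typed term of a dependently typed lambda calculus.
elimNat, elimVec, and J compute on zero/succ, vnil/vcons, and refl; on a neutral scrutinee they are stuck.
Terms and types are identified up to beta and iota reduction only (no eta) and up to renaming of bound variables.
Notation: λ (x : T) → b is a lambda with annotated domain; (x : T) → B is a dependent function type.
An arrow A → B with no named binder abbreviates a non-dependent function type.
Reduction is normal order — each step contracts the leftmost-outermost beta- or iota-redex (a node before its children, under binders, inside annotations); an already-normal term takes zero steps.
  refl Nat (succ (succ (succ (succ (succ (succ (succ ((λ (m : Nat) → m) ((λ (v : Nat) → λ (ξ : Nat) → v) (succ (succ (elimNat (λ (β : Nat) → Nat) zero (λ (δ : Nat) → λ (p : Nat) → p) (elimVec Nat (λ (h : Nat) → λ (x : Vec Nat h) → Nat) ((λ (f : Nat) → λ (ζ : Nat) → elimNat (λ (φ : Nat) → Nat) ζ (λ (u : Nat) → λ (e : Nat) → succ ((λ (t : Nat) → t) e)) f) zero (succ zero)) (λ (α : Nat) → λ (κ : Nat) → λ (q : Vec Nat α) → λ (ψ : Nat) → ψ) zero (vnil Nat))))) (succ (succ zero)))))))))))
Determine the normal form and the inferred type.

normal form:
  refl Nat (succ (succ (succ (succ (succ (succ (succ (succ (succ zero)))))))))
type:
  Eq Nat (succ (succ (succ (succ (succ (succ (succ (succ (succ zero))))))))) (succ (succ (succ (succ (succ (succ (succ (succ (succ zero)))))))))


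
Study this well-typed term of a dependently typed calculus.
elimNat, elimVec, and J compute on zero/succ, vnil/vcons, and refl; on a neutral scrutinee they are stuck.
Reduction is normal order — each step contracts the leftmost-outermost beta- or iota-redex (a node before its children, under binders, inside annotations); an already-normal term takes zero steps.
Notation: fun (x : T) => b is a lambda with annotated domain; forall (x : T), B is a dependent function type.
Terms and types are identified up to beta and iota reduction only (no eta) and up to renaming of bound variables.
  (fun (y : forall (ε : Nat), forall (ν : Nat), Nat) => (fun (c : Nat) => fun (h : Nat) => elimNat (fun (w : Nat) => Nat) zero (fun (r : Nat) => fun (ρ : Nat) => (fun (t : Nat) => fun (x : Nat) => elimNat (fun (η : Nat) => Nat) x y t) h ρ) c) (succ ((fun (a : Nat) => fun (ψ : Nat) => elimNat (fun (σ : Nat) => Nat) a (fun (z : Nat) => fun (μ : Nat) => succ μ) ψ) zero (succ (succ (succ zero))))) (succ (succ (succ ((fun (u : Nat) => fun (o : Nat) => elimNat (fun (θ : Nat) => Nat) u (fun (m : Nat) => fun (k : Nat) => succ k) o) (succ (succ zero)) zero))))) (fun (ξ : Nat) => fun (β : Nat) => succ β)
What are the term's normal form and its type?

resulting normal form:
  succ (succ (succ (succ (succ (succ (succ (succ (succ (succ (succ (succ (succ (succ (succ (succ (succ (succ (succ (succ zero)))))))))))))))))))
type:
  Nat
observation: reduction starts at a beta-redex, and 70 normal-order steps reach the normal form.


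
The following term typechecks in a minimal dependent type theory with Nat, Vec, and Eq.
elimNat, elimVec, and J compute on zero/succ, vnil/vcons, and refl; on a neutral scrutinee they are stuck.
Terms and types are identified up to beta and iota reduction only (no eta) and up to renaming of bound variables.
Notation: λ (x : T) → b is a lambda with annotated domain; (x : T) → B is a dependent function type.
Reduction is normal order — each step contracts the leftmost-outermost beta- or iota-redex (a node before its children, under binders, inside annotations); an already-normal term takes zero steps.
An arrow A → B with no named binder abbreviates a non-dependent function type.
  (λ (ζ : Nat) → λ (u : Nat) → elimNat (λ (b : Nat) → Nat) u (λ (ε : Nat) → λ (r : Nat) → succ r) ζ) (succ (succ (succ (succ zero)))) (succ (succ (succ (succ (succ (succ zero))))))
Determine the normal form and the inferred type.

normal form:
  succ (succ (succ (succ (succ (succ (succ (succ (succ (succ zero)))))))))
the term's type:
  Nat


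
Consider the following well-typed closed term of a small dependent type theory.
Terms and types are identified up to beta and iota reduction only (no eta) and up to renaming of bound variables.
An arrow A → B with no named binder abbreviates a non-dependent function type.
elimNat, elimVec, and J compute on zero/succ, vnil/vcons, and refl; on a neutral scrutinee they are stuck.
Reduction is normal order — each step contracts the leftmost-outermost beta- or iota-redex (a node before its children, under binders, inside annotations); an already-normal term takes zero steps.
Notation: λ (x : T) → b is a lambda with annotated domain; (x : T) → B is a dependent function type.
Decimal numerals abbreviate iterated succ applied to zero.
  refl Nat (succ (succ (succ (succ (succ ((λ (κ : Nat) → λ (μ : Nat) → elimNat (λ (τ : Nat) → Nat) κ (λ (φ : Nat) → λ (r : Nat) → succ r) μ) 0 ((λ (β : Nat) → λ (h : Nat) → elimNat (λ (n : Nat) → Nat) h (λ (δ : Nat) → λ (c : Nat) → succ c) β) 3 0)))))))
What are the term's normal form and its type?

reduced normal form:
  refl Nat 8
the term's type:
  Eq Nat 8 8


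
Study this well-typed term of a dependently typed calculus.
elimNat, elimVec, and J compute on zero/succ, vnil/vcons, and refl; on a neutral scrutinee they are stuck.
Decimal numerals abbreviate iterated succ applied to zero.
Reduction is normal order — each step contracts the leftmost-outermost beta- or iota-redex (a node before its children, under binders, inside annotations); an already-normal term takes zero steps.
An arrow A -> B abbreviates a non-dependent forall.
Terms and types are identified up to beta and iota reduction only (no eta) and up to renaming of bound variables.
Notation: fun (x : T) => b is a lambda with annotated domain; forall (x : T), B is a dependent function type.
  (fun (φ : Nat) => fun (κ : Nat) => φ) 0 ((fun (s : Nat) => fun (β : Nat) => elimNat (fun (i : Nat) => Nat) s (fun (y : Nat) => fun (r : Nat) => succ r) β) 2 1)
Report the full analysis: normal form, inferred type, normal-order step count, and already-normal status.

reduced normal form:
  0
the term's type:
  Nat
normal-order step count: 2
term was already normal: no
first contracted redex: a beta-redex


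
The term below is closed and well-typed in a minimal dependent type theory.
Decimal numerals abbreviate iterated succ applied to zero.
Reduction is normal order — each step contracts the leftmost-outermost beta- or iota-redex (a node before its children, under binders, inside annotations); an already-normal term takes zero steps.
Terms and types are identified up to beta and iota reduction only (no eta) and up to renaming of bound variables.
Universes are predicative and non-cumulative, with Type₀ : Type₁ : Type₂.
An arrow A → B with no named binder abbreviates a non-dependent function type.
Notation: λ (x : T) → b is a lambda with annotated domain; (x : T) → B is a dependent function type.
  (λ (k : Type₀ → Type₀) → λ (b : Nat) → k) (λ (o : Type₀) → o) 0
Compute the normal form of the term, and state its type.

normal form:
  λ (k : Type₀) → k
inferred type:
  Type₀ → Type₀


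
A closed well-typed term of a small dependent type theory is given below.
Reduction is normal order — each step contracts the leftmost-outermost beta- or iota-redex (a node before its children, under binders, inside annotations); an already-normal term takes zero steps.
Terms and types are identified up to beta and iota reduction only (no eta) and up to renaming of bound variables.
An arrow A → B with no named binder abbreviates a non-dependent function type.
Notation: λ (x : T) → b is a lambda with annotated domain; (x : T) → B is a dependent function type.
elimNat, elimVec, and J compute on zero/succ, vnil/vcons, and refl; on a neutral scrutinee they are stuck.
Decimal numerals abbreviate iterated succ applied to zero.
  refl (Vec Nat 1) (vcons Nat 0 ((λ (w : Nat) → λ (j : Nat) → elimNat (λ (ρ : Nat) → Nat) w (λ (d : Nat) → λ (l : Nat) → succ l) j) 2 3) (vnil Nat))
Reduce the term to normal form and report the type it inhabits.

reduced normal form:
  refl (Vec Nat 1) (vcons Nat 0 5 (vnil Nat))
the term's type:
  Eq (Vec Nat 1) (vcons Nat 0 5 (vnil Nat)) (vcons Nat 0 5 (vnil Nat))
observation: 12 normal-order steps normalize the term, beginning with a beta-redex.


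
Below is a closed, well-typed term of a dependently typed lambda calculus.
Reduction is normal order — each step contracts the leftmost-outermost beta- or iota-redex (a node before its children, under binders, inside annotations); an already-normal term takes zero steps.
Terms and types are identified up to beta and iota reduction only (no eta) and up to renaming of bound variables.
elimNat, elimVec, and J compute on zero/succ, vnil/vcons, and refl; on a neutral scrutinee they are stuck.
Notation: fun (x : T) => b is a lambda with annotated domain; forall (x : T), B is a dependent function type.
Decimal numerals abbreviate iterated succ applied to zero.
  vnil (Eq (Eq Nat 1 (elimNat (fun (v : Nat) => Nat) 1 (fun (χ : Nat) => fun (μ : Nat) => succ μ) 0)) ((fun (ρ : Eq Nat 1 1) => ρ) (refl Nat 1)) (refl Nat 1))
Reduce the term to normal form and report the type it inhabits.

resulting normal form:
  vnil (Eq (Eq Nat 1 1) (refl Nat 1) (refl Nat 1))
the term's type:
  Vec (Eq (Eq Nat 1 1) (refl Nat 1) (refl Nat 1)) 0


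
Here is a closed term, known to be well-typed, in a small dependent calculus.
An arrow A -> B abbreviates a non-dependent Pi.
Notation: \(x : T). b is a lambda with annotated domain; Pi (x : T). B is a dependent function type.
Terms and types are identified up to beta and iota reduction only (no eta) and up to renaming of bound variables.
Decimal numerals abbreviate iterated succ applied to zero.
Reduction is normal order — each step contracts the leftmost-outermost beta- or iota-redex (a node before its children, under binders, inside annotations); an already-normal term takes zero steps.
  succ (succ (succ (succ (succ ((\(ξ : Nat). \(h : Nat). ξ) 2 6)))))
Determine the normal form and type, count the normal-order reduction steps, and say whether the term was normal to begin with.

resulting normal form:
  7
inferred type:
  Nat
steps to reach normal form (normal order): 2
started in normal form: no
first redex: a beta-redex


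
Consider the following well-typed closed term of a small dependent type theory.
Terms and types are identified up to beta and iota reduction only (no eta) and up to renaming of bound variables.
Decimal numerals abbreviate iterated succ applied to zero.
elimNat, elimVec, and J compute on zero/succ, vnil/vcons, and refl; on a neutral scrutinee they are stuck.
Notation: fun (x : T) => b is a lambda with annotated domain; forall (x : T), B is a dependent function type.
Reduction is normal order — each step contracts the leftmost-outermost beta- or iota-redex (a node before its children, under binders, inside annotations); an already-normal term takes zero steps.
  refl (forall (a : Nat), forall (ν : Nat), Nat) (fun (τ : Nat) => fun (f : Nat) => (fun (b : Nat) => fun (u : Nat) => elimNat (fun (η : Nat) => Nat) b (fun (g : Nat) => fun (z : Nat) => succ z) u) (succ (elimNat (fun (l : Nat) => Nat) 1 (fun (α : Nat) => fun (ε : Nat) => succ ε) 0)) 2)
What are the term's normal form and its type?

reduced normal form:
  refl (forall (a : Nat), forall (ν : Nat), Nat) (fun (τ : Nat) => fun (f : Nat) => 4)
inferred type:
  Eq (forall (a : Nat), forall (ν : Nat), Nat) (fun (τ : Nat) => fun (f : Nat) => 4) (fun (b : Nat) => fun (u : Nat) => 4)


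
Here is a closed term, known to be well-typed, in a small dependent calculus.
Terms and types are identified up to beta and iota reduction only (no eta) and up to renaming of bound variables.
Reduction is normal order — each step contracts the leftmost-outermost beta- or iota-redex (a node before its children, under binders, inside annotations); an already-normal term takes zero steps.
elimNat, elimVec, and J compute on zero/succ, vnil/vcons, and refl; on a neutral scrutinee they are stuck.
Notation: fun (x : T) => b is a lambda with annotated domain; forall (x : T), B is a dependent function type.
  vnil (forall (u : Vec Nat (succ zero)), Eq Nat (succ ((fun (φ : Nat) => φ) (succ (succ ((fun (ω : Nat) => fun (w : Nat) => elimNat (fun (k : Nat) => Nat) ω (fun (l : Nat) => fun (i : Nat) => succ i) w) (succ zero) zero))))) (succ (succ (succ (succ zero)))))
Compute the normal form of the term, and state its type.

normal form:
  vnil (forall (u : Vec Nat (succ zero)), Eq Nat (succ (succ (succ (succ zero)))) (succ (succ (succ (succ zero)))))
inferred type:
  Vec (forall (u : Vec Nat (succ zero)), Eq Nat (succ (succ (succ (succ zero)))) (succ (succ (succ (succ zero))))) zero


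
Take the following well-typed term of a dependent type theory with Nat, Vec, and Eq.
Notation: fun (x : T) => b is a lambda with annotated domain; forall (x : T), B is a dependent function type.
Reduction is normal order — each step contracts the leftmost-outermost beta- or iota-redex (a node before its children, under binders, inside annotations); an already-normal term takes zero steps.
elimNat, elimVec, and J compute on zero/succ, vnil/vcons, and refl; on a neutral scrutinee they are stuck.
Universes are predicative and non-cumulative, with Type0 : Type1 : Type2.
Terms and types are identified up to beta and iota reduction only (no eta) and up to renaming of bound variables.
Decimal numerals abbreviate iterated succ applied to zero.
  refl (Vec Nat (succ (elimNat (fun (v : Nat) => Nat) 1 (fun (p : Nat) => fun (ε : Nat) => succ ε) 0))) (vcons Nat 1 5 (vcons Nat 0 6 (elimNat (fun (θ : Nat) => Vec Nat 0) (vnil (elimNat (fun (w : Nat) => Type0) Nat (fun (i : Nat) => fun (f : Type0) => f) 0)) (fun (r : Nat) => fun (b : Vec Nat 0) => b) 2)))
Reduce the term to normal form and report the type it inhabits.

reduced normal form:
  refl (Vec Nat 2) (vcons Nat 1 5 (vcons Nat 0 6 (vnil Nat)))
the term's type:
  Eq (Vec Nat 2) (vcons Nat 1 5 (vcons Nat 0 6 (vnil Nat))) (vcons Nat 1 5 (vcons Nat 0 6 (vnil Nat)))
observation: contracting an elimNat iota-redex first, the term normalizes in 9 steps.


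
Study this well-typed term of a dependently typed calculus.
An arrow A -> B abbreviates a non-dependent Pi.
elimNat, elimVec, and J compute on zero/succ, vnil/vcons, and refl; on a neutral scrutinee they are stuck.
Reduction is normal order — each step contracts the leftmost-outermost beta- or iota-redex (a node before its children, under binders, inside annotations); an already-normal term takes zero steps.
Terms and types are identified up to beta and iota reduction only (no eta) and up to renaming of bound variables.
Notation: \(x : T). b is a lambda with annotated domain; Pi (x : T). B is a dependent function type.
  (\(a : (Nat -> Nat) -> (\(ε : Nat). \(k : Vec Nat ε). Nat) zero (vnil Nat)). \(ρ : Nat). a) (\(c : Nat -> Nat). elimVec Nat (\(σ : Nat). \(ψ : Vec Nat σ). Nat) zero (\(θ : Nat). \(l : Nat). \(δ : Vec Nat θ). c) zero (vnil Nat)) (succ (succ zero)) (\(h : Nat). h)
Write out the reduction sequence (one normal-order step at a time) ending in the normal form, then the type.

normal-order reduction:
  (\(a : (Nat -> Nat) -> (\(ε : Nat). \(k : Vec Nat ε). Nat) zero (vnil Nat)). \(ρ : Nat). a) (\(c : Nat -> Nat). elimVec Nat (\(σ : Nat). \(ψ : Vec Nat σ). Nat) zero (\(θ : Nat). \(l : Nat). \(δ : Vec Nat θ). c) zero (vnil Nat)) (succ (succ zero)) (\(h : Nat). h)
  ~> (\(a : Nat). \(ε : Nat -> Nat). elimVec Nat (\(k : Nat). \(ρ : Vec Nat k). Nat) zero (\(c : Nat). \(σ : Nat). \(ψ : Vec Nat c). ε) zero (vnil Nat)) (succ (succ zero)) (\(θ : Nat). θ)
  ~> (\(a : Nat -> Nat). elimVec Nat (\(ε : Nat). \(k : Vec Nat ε). Nat) zero (\(ρ : Nat). \(c : Nat). \(σ : Vec Nat ρ). a) zero (vnil Nat)) (\(ψ : Nat). ψ)
  ~> elimVec Nat (\(a : Nat). \(ε : Vec Nat a). Nat) zero (\(k : Nat). \(ρ : Nat). \(c : Vec Nat k). \(σ : Nat). σ) zero (vnil Nat)
  ~> zero
the term's type:
  Nat


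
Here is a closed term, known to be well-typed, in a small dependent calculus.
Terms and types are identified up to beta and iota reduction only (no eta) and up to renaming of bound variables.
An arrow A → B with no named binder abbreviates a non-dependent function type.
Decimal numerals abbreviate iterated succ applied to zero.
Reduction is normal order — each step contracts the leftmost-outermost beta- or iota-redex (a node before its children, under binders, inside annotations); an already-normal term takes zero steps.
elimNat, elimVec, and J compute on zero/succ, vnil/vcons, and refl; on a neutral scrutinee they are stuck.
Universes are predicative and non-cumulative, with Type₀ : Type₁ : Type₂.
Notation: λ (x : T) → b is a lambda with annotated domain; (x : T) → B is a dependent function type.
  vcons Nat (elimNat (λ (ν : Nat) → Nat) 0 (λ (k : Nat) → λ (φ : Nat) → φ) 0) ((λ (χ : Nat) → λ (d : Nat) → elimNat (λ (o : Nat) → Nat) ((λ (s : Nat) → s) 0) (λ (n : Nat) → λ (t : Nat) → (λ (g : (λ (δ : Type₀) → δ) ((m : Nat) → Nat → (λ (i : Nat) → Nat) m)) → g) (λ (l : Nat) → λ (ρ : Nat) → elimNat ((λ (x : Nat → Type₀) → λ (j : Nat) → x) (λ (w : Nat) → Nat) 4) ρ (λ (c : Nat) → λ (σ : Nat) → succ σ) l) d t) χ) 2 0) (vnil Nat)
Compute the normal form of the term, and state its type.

reduced normal form:
  vcons Nat 0 0 (vnil Nat)
type:
  Vec Nat 1
observation: the first redex contracted is an elimNat iota-redex; the normal form is reached in 19 normal-order steps.


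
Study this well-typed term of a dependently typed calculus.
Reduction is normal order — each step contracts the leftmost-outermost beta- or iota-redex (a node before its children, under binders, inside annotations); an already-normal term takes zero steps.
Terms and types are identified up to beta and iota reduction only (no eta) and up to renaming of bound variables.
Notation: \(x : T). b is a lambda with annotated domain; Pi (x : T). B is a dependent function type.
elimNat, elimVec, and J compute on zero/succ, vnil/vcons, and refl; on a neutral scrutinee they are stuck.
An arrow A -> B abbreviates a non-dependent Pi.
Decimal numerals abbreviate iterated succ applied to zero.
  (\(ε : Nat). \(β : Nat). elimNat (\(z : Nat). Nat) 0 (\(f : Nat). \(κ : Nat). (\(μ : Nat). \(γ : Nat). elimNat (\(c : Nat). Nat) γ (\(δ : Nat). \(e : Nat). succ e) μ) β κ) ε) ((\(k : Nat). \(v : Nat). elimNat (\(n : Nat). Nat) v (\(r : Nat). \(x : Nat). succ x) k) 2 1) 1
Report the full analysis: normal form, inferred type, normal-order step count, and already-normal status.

reduced normal form:
  3
the term's type:
  Nat
normal-order step count: 27
already normal: no
first redex: a beta-redex


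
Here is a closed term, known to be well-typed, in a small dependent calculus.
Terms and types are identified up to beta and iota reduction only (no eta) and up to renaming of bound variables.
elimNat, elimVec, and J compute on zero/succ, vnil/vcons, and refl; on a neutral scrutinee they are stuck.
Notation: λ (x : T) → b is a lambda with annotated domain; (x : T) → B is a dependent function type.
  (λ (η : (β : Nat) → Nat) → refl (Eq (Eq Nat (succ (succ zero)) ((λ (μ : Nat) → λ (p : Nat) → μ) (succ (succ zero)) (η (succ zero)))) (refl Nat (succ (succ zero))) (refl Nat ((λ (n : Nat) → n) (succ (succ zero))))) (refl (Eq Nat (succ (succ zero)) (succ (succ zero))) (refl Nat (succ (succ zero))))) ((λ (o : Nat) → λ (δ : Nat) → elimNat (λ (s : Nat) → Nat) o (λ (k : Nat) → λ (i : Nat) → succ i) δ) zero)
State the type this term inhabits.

the term's type:
  Eq (Eq (Eq Nat (succ (succ zero)) (succ (succ zero))) (refl Nat (succ (succ zero))) (refl Nat (succ (succ zero)))) (refl (Eq Nat (succ (succ zero)) (succ (succ zero))) (refl Nat (succ (succ zero)))) (refl (Eq Nat (succ (succ zero)) (succ (succ zero))) (refl Nat (succ (succ zero))))


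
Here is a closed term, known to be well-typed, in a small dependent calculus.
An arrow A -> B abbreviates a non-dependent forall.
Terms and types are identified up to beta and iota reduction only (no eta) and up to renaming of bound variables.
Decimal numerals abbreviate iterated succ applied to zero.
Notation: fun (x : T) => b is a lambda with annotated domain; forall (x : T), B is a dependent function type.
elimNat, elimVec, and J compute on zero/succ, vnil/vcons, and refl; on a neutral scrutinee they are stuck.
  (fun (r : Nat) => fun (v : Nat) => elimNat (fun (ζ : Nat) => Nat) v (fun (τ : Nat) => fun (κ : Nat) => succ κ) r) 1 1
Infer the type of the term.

type:
  Nat


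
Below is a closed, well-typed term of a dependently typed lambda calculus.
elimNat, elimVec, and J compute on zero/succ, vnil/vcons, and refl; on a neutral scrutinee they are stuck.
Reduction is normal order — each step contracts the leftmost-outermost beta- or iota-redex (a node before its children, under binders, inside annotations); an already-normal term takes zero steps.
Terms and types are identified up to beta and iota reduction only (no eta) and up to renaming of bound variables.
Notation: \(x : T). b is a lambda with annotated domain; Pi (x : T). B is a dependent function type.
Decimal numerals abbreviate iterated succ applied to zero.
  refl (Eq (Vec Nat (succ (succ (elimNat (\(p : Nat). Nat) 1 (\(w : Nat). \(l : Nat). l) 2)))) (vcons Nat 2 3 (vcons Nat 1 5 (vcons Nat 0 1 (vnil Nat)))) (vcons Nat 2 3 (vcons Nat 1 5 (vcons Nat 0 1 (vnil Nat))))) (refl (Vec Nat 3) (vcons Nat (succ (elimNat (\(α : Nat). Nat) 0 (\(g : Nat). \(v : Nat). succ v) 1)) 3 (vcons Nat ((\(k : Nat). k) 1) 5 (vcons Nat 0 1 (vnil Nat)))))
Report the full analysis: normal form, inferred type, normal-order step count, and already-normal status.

resulting normal form:
  refl (Eq (Vec Nat 3) (vcons Nat 2 3 (vcons Nat 1 5 (vcons Nat 0 1 (vnil Nat)))) (vcons Nat 2 3 (vcons Nat 1 5 (vcons Nat 0 1 (vnil Nat))))) (refl (Vec Nat 3) (vcons Nat 2 3 (vcons Nat 1 5 (vcons Nat 0 1 (vnil Nat)))))
the term's type:
  Eq (Eq (Vec Nat 3) (vcons Nat 2 3 (vcons Nat 1 5 (vcons Nat 0 1 (vnil Nat)))) (vcons Nat 2 3 (vcons Nat 1 5 (vcons Nat 0 1 (vnil Nat))))) (refl (Vec Nat 3) (vcons Nat 2 3 (vcons Nat 1 5 (vcons Nat 0 1 (vnil Nat))))) (refl (Vec Nat 3) (vcons Nat 2 3 (vcons Nat 1 5 (vcons Nat 0 1 (vnil Nat)))))
reduction steps (normal order): 12
started in normal form: no
first contracted redex: an elimNat iota-redex


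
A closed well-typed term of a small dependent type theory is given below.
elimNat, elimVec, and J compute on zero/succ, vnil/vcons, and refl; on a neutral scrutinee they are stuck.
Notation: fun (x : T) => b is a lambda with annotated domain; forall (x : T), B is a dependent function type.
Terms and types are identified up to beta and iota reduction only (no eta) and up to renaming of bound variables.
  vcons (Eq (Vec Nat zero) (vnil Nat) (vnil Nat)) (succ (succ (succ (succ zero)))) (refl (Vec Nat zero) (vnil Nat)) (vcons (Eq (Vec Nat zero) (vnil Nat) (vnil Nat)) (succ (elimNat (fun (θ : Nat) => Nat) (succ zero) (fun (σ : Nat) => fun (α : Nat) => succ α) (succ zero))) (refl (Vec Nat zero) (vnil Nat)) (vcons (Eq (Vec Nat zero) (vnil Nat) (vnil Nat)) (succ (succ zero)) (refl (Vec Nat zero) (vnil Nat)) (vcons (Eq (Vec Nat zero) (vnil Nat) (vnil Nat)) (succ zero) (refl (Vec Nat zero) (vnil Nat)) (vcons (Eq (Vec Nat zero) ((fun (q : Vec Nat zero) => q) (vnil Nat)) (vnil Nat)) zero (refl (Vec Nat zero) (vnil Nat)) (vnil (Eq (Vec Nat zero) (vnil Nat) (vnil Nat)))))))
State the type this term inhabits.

type:
  Vec (Eq (Vec Nat zero) (vnil Nat) (vnil Nat)) (succ (succ (succ (succ (succ zero)))))
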